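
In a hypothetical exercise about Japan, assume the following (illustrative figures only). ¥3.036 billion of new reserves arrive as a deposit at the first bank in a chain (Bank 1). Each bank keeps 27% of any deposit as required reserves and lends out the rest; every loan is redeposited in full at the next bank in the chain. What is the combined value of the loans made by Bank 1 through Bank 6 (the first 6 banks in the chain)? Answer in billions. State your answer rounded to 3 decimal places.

¥6.966 billion

Bank i lends (1 − rr)^i of the original deposit: Bank 1 lends 3.036·0.7300 ≈ 2.2163, Bank 2 lends 3.036·0.7300² ≈ 1.6179, and so on.
Summing a geometric series: total = 3.036·[0.7300·(1 − 0.7300^6) / (1 − 0.7300)] ≈ 6.9662 billion.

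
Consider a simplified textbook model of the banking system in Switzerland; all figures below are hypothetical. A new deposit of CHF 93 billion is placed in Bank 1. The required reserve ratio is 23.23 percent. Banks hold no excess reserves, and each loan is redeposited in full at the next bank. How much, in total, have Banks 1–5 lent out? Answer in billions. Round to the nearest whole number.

CHF 225 billion

Bank i lends (1 − rr)^i of the original deposit: Bank 1 lends 93·0.7677 = 71.3961, Bank 2 lends 93·0.7677² ≈ 54.8108, and so on.
Summing a geometric series: total = 93·[0.7677·(1 − 0.7677^5) / (1 − 0.7677)] ≈ 225.3880 billion.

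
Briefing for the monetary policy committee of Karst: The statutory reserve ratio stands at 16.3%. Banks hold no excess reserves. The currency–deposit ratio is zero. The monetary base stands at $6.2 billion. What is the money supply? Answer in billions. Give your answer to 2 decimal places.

$38.04 billion

With no currency drain or excess reserves, the money multiplier is m = 1/rr = 1/0.163 ≈ 6.1350.
Money supply M = m × MB = 6.1350 × 6.2 = 38.037 billion.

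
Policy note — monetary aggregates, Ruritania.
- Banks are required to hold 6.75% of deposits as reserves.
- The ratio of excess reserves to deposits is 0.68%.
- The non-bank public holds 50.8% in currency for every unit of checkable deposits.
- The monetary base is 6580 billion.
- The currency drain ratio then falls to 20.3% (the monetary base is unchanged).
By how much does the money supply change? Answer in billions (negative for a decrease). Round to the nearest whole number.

Initially m₁ = (1 + 0.508) / (0.0675 + 0.0068 + 0.508) ≈ 2.58973, so M₁ = 2.58973 × 6580 = 17040.4234 billion.
After the change m₂ = (1 + 0.203) / (0.0675 + 0.0068 + 0.203) ≈ 4.33826, so M₂ = 4.33826 × 6580 = 28545.7508 billion.
ΔM = M₂ − M₁ = 28545.7508 − 17040.4234 = 11505.3274 billion.

11505 billion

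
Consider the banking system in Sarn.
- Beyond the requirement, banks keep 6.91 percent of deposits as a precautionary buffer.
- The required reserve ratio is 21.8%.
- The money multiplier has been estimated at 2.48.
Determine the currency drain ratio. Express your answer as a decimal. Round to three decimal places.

0.195

Using m = 2.48. From m = (1 + c)/(c + rr + e), rearranging gives 1 + c = m·(c + rr + e), so c·(1 − m) = m·(rr + e) − 1.
Hence c = [m·(rr + e) − 1]/(1 − m) = [2.48 × (0.218 + 0.0691) − 1] / (1 − 2.48) ≈ 0.194589.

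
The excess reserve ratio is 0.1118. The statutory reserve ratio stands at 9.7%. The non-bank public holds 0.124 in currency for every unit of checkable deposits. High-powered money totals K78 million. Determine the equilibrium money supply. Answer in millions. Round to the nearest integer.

The money multiplier is m = (1 + c) / (rr + e + c) = (1 + 0.124) / (0.097 + 0.1118 + 0.124) ≈ 3.3774.
So M = m × MB = 3.3774 × 78 = 263.4372 million.

K263 million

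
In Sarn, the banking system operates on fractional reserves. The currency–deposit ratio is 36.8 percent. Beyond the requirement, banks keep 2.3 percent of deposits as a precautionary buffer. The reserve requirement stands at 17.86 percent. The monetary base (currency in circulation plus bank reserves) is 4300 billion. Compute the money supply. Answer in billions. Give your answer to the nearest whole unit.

10327 billion

The money multiplier is m = (1 + c) / (rr + e + c) = (1 + 0.368) / (0.1786 + 0.023 + 0.368) ≈ 2.40169.
So M = m × MB = 2.40169 × 4300 = 10327.267 billion.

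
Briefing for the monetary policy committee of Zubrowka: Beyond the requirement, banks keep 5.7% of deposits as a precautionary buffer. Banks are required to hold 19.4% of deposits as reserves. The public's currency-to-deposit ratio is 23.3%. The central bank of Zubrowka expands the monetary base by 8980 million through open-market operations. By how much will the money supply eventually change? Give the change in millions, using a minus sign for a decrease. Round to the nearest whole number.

22877 million

The money multiplier is m = (1 + c) / (rr + e + c) = (1 + 0.233) / (0.194 + 0.057 + 0.233) ≈ 2.54752.
The purchase adds 8980 million of base, so ΔM = m × ΔMB = 2.54752 × (+8980) = 22876.7296 million.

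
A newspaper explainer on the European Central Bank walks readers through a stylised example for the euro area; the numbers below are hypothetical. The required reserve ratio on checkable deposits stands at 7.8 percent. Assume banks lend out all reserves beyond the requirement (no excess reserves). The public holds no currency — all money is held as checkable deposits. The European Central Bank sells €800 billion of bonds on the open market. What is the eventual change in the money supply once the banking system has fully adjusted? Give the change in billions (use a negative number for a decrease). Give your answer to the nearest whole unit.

The simple money multiplier is m = 1/rr = 1/0.078 ≈ 12.8205.
An open-market sale reduces the monetary base by 800 billion, so ΔM = m × ΔMB = 12.8205 × (−800) = -10256.4 billion.

-10256 billion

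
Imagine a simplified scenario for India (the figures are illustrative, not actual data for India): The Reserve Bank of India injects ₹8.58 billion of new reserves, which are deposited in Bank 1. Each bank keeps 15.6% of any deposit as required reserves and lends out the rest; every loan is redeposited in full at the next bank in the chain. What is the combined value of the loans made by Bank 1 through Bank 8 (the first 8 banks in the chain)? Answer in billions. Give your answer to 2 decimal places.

₹34.47 billion

Bank i lends (1 − rr)^i of the original deposit: Bank 1 lends 8.58·0.8440 ≈ 7.2415, Bank 2 lends 8.58·0.8440² ≈ 6.1118, and so on.
Summing a geometric series: total = 8.58·[0.8440·(1 − 0.8440^8) / (1 − 0.8440)] ≈ 34.4679 billion.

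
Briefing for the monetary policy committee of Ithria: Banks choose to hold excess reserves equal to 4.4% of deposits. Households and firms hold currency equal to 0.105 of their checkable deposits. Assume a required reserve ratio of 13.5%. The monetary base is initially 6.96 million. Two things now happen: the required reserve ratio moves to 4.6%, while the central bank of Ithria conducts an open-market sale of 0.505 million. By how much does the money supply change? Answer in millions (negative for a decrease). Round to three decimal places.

Before: m₁ = (1 + 0.105) / (0.135 + 0.044 + 0.105) ≈ 3.89085, MB₁ = 6.96, so M₁ = 3.89085 × 6.96 ≈ 27.0803 million.
After: m₂ = (1 + 0.105) / (0.046 + 0.044 + 0.105) ≈ 5.66667, MB₂ = 6.96 − 0.505 = 6.455, so M₂ = 5.66667 × 6.455 ≈ 36.5784 million.
ΔM = M₂ − M₁ = 36.5784 − 27.0803 = 9.4981 million.

9.498 million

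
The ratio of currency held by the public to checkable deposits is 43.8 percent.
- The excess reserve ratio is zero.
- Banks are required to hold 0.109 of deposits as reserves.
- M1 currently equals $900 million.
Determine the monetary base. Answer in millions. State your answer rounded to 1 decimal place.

The money multiplier is m = (1 + c) / (rr + c) = (1 + 0.438) / (0.109 + 0.438) ≈ 2.62888.
MB = M / m = 900 / 2.62888 ≈ 342.3511 million.

$342.4 million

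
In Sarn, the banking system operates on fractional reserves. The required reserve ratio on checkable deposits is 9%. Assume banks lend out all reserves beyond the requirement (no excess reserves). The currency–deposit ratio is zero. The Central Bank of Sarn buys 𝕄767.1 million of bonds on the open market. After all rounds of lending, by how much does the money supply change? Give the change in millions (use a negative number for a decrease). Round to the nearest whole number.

The simple money multiplier is m = 1/rr = 1/0.09 ≈ 11.1111.
An open-market purchase increases the monetary base by 767.1 million, so ΔM = m × ΔMB = 11.1111 × 767.1 ≈ 8523.3248 million.

𝕄8523 million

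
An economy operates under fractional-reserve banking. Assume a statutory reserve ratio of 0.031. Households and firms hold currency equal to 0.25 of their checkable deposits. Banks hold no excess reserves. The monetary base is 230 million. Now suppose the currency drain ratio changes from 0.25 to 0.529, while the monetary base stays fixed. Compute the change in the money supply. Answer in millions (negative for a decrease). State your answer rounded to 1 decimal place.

-395.1 million

Initially m₁ = (1 + 0.25) / (0.031 + 0.25) ≈ 4.44840, so M₁ = 4.44840 × 230 = 1023.132 million.
After the change m₂ = (1 + 0.529) / (0.031 + 0.529) ≈ 2.73036, so M₂ = 2.73036 × 230 = 627.9828 million.
ΔM = M₂ − M₁ = 627.9828 − 1023.132 = -395.1492 million.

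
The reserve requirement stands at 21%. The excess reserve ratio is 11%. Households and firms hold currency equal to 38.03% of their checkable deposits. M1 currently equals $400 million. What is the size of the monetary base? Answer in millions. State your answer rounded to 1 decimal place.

The money multiplier is m = (1 + c) / (rr + e + c) = (1 + 0.3803) / (0.21 + 0.11 + 0.3803) ≈ 1.97101.
MB = M / m = 400 / 1.97101 ≈ 202.9416 million.

$202.9 million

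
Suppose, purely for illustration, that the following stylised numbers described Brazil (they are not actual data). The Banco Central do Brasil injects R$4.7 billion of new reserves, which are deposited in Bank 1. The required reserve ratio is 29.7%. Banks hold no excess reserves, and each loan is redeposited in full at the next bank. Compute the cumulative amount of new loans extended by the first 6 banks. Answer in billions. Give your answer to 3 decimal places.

Bank i lends (1 − rr)^i of the original deposit: Bank 1 lends 4.7·0.7030 = 3.3041, Bank 2 lends 4.7·0.7030² ≈ 2.3228, and so on.
Summing a geometric series: total = 4.7·[0.7030·(1 − 0.7030^6) / (1 − 0.7030)] ≈ 9.7821 billion.

R$9.782 billion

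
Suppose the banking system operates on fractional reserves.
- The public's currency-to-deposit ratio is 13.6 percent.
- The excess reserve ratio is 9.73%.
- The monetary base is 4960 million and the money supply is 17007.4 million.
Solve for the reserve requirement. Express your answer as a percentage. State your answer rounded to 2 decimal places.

9.80%

Using m = M/MB = 17007.4/4960 ≈ 3.428911. Since m = (1 + c)/(c + rr + e), the denominator satisfies c + rr + e = (1 + c)/m = (1 + 0.136) / 3.428911 ≈ 0.331301.
With c = 0.136 and e = 0.0973, the reserve requirement is 0.331301 − 0.136 − 0.0973 = 0.098001.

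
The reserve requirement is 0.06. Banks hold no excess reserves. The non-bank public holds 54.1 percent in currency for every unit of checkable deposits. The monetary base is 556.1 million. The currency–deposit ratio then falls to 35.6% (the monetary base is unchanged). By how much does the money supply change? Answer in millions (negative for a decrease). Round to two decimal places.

Initially m₁ = (1 + 0.541) / (0.06 + 0.541) ≈ 2.564060, so M₁ = 2.564060 × 556.1 ≈ 1425.8738 million.
After the change m₂ = (1 + 0.356) / (0.06 + 0.356) ≈ 3.259615, so M₂ = 3.259615 × 556.1 ≈ 1812.6719 million.
ΔM = M₂ − M₁ = 1812.6719 − 1425.8738 = 386.7981 million.

386.80 million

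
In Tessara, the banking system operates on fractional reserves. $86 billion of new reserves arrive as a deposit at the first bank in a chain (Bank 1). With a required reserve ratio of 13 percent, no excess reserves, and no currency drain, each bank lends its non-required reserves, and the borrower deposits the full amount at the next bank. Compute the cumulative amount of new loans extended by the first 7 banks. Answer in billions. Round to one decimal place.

$358.4 billion

Bank i lends (1 − rr)^i of the original deposit: Bank 1 lends 86·0.8700 = 74.8200, Bank 2 lends 86·0.8700² = 65.0934, and so on.
Summing a geometric series: total = 86·[0.8700·(1 − 0.8700^7) / (1 − 0.8700)] ≈ 358.4138 billion.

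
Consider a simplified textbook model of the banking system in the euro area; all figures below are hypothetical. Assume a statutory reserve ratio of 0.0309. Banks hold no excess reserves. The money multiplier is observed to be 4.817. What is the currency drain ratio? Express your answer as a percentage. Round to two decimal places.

22.30%

Using m = 4.817. From m = (1 + c)/(c + rr + e), rearranging gives 1 + c = m·(c + rr + e), so c·(1 − m) = m·(rr + e) − 1.
Hence c = [m·(rr + e) − 1]/(1 − m) = [4.817 × (0.0309 + 0) − 1] / (1 − 4.817) ≈ 0.222990.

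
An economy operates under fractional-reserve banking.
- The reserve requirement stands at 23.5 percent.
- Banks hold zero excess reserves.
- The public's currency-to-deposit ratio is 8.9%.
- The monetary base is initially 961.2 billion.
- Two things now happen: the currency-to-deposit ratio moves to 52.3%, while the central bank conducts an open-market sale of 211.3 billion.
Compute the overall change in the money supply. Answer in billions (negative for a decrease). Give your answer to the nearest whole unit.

Before: m₁ = (1 + 0.089) / (0.235 + 0.089) ≈ 3.3611, MB₁ = 961.2, so M₁ = 3.3611 × 961.2 ≈ 3230.6893 billion.
After: m₂ = (1 + 0.523) / (0.235 + 0.523) ≈ 2.0092, MB₂ = 961.2 − 211.3 = 749.9, so M₂ = 2.0092 × 749.9 ≈ 1506.6991 billion.
ΔM = M₂ − M₁ = 1506.6991 − 3230.6893 = -1723.9902 billion.

-1724 billion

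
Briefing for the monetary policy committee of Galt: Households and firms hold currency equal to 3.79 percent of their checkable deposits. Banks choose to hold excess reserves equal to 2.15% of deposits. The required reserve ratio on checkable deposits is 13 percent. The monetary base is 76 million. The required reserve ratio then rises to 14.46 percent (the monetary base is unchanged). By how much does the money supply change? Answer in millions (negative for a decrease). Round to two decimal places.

-29.81 million

Initially m₁ = (1 + 0.0379) / (0.13 + 0.0215 + 0.0379) ≈ 5.47994, so M₁ = 5.47994 × 76 ≈ 416.4754 million.
After the change m₂ = (1 + 0.0379) / (0.1446 + 0.0215 + 0.0379) ≈ 5.08775, so M₂ = 5.08775 × 76 = 386.669 million.
ΔM = M₂ − M₁ = 386.669 − 416.4754 = -29.8064 million.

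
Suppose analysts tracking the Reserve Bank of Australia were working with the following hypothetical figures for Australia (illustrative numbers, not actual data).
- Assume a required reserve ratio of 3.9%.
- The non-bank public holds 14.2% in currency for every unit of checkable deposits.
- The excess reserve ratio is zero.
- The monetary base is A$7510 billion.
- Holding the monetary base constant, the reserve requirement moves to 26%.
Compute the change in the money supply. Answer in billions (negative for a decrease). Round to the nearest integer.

Initially m₁ = (1 + 0.142) / (0.039 + 0.142) ≈ 6.30939, so M₁ = 6.30939 × 7510 = 47383.5189 billion.
After the change m₂ = (1 + 0.142) / (0.26 + 0.142) ≈ 2.84080, so M₂ = 2.84080 × 7510 = 21334.408 billion.
ΔM = M₂ − M₁ = 21334.408 − 47383.5189 = -26049.1109 billion.

-26049 billion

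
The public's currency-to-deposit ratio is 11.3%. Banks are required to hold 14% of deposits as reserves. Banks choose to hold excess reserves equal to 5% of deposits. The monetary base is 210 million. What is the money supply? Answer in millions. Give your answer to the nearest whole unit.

The money multiplier is m = (1 + c) / (rr + e + c) = (1 + 0.113) / (0.14 + 0.05 + 0.113) ≈ 3.6733.
So M = m × MB = 3.6733 × 210 = 771.393 million.

771 million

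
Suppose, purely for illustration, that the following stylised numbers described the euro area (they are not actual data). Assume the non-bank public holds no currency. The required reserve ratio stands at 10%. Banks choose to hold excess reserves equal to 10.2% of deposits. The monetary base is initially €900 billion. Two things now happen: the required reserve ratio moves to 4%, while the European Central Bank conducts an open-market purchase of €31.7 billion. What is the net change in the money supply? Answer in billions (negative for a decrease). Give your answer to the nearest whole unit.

€2106 billion

Before: m₁ = 1 / (0.1 + 0.102) ≈ 4.9505, MB₁ = 900, so M₁ = 4.9505 × 900 = 4455.45 billion.
After: m₂ = 1 / (0.04 + 0.102) ≈ 7.0423, MB₂ = 900 + 31.7 = 931.7, so M₂ = 7.0423 × 931.7 ≈ 6561.3109 billion.
ΔM = M₂ − M₁ = 6561.3109 − 4455.45 = 2105.8609 billion.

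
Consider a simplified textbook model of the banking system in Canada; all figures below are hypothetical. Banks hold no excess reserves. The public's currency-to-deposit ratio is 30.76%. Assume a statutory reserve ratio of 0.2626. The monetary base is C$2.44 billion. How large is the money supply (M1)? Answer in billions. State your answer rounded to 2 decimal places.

The money multiplier is m = (1 + c) / (rr + c) = (1 + 0.3076) / (0.2626 + 0.3076) ≈ 2.2932.
So M = m × MB = 2.2932 × 2.44 ≈ 5.5954 billion.

C$5.60 billion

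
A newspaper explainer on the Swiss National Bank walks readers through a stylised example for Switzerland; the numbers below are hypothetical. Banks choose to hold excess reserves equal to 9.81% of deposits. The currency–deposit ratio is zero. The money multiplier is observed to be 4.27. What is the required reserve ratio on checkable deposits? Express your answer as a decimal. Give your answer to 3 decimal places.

Using m = 4.27. Since m = (1 + c)/(c + rr + e), the denominator satisfies c + rr + e = (1 + c)/m = (1 + 0) / 4.27 ≈ 0.234192.
With c = 0 and e = 0.0981, the required reserve ratio on checkable deposits is 0.234192 − 0 − 0.0981 = 0.136092.

0.136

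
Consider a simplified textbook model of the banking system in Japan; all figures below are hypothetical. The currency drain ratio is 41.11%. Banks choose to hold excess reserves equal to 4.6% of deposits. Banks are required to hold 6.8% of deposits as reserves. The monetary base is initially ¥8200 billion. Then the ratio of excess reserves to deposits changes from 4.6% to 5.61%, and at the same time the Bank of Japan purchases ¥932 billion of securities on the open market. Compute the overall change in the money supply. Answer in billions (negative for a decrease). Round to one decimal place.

Before: m₁ = (1 + 0.4111) / (0.068 + 0.046 + 0.4111) ≈ 2.687298, MB₁ = 8200, so M₁ = 2.687298 × 8200 = 22035.8436 billion.
After: m₂ = (1 + 0.4111) / (0.068 + 0.0561 + 0.4111) ≈ 2.636584, MB₂ = 8200 + 932 = 9132, so M₂ = 2.636584 × 9132 ≈ 24077.2851 billion.
ΔM = M₂ − M₁ = 24077.2851 − 22035.8436 = 2041.4415 billion.

¥2041.4 billion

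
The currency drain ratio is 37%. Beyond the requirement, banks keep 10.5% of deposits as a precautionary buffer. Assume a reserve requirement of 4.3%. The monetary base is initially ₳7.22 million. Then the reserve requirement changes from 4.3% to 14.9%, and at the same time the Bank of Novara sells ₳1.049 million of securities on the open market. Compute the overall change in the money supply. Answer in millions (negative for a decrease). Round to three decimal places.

-5.547 million

Before: m₁ = (1 + 0.37) / (0.043 + 0.105 + 0.37) ≈ 2.64479, MB₁ = 7.22, so M₁ = 2.64479 × 7.22 ≈ 19.0954 million.
After: m₂ = (1 + 0.37) / (0.149 + 0.105 + 0.37) ≈ 2.19551, MB₂ = 7.22 − 1.049 = 6.171, so M₂ = 2.19551 × 6.171 ≈ 13.5485 million.
ΔM = M₂ − M₁ = 13.5485 − 19.0954 = -5.5469 million.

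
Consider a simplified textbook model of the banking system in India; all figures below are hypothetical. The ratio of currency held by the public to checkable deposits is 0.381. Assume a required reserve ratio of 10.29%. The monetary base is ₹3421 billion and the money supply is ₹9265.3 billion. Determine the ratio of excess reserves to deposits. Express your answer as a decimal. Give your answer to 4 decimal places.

Using m = M/MB = 9265.3/3421 ≈ 2.708360. Since m = (1 + c)/(c + rr + e), the denominator satisfies c + rr + e = (1 + c)/m = (1 + 0.381) / 2.708360 ≈ 0.509903.
With c = 0.381 and rr = 0.1029, the ratio of excess reserves to deposits is 0.509903 − 0.381 − 0.1029 = 0.026003.

0.0260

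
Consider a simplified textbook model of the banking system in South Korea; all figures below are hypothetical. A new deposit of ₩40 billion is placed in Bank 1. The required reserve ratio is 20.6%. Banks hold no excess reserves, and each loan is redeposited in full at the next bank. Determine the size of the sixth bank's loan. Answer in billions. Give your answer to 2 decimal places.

₩10.02 billion

Each bank lends a fraction (1 − rr) = 0.7940 of the deposit it receives, so Bank 6 receives 40·0.7940^5 and lends 40·0.7940^6 ≈ 10.0227 billion.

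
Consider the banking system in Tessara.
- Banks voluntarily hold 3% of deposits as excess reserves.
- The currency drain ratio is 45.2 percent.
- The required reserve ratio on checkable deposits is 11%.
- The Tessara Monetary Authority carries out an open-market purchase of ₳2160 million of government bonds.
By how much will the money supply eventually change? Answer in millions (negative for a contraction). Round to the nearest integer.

The money multiplier is m = (1 + c) / (rr + e + c) = (1 + 0.452) / (0.11 + 0.03 + 0.452) ≈ 2.45270.
The purchase adds 2160 million of base, so ΔM = m × ΔMB = 2.45270 × (+2160) = 5297.832 million.

₳5298 million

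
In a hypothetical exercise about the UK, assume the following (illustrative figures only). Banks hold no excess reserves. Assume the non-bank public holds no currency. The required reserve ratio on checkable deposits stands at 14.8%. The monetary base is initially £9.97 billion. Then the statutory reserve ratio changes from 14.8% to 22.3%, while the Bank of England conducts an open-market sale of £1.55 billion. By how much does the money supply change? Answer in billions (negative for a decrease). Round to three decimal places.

Before: m₁ = 1 / (0.148) ≈ 6.75676, MB₁ = 9.97, so M₁ = 6.75676 × 9.97 ≈ 67.3649 billion.
After: m₂ = 1 / (0.223) ≈ 4.48430, MB₂ = 9.97 − 1.55 = 8.42, so M₂ = 4.48430 × 8.42 ≈ 37.7578 billion.
ΔM = M₂ − M₁ = 37.7578 − 67.3649 = -29.6071 billion.

-29.607 billion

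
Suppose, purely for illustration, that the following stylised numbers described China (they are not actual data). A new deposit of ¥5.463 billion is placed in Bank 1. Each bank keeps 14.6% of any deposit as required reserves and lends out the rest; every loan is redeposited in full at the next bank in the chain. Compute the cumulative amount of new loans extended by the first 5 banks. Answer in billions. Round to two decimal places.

¥17.44 billion

Bank i lends (1 − rr)^i of the original deposit: Bank 1 lends 5.463·0.8540 ≈ 4.6654, Bank 2 lends 5.463·0.8540² ≈ 3.9843, and so on.
Summing a geometric series: total = 5.463·[0.8540·(1 − 0.8540^5) / (1 − 0.8540)] ≈ 17.4395 billion.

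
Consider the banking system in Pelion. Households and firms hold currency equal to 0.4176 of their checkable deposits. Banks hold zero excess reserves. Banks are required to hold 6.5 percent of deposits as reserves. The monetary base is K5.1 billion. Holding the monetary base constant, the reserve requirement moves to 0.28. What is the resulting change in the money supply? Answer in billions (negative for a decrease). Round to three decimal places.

-4.617 billion

Initially m₁ = (1 + 0.4176) / (0.065 + 0.4176) ≈ 2.93742, so M₁ = 2.93742 × 5.1 ≈ 14.9808 billion.
After the change m₂ = (1 + 0.4176) / (0.28 + 0.4176) ≈ 2.03211, so M₂ = 2.03211 × 5.1 ≈ 10.3638 billion.
ΔM = M₂ − M₁ = 10.3638 − 14.9808 = -4.617 billion.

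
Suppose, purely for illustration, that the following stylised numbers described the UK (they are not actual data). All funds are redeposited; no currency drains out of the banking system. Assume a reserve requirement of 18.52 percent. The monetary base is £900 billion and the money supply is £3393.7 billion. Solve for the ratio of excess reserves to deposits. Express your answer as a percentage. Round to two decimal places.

8.00%

Using m = M/MB = 3393.7/900 ≈ 3.770778. Since m = (1 + c)/(c + rr + e), the denominator satisfies c + rr + e = (1 + c)/m = (1 + 0) / 3.770778 ≈ 0.265197.
With c = 0 and rr = 0.1852, the ratio of excess reserves to deposits is 0.265197 − 0 − 0.1852 = 0.079997.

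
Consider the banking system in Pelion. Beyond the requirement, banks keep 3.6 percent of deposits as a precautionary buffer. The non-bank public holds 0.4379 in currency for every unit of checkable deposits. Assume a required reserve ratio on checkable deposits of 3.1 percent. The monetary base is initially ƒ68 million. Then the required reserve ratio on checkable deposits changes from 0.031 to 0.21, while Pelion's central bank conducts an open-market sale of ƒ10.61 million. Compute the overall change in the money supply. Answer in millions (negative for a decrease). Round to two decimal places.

-72.99 million

Before: m₁ = (1 + 0.4379) / (0.031 + 0.036 + 0.4379) ≈ 2.84789, MB₁ = 68, so M₁ = 2.84789 × 68 ≈ 193.6565 million.
After: m₂ = (1 + 0.4379) / (0.21 + 0.036 + 0.4379) ≈ 2.10250, MB₂ = 68 − 10.61 = 57.39, so M₂ = 2.10250 × 57.39 ≈ 120.6625 million.
ΔM = M₂ − M₁ = 120.6625 − 193.6565 = -72.994 million.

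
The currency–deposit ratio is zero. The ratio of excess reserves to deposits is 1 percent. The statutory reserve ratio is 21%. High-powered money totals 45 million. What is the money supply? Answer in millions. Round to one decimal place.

204.5 million

The money multiplier is m = 1 / (rr + e) = 1 / (0.21 + 0.01) ≈ 4.5455.
So M = m × MB = 4.5455 × 45 = 204.5475 million.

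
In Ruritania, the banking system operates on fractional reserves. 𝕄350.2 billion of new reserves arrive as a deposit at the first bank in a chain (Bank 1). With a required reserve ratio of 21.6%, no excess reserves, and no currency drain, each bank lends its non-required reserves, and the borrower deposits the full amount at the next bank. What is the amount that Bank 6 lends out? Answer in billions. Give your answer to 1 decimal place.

Each bank lends a fraction (1 − rr) = 0.7840 of the deposit it receives, so Bank 6 receives 350.2·0.7840^5 and lends 350.2·0.7840^6 ≈ 81.3228 billion.

𝕄81.3 billion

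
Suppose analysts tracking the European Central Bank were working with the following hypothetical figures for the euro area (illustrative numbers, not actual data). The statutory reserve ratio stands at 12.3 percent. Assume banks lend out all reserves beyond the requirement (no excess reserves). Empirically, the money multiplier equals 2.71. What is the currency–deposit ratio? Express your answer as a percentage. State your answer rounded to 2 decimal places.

38.99%

Using m = 2.71. From m = (1 + c)/(c + rr + e), rearranging gives 1 + c = m·(c + rr + e), so c·(1 − m) = m·(rr + e) − 1.
Hence c = [m·(rr + e) − 1]/(1 − m) = [2.71 × (0.123 + 0) − 1] / (1 − 2.71) ≈ 0.389865.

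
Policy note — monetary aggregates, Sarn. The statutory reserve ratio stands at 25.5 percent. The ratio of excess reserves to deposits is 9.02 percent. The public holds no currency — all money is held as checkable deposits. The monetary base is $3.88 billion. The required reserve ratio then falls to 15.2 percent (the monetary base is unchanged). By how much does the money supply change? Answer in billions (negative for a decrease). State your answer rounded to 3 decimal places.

Initially m₁ = 1 / (0.255 + 0.0902) ≈ 2.89687, so M₁ = 2.89687 × 3.88 ≈ 11.2399 billion.
After the change m₂ = 1 / (0.152 + 0.0902) ≈ 4.12882, so M₂ = 4.12882 × 3.88 ≈ 16.0198 billion.
ΔM = M₂ − M₁ = 16.0198 − 11.2399 = 4.7799 billion.

$4.780 billion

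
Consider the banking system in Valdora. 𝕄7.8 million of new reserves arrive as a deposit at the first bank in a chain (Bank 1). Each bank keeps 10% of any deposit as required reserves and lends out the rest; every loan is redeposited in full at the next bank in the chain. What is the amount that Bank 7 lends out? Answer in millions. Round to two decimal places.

Each bank lends a fraction (1 − rr) = 0.9000 of the deposit it receives, so Bank 7 receives 7.8·0.9000^6 and lends 7.8·0.9000^7 ≈ 3.7307 million.

𝕄3.73 million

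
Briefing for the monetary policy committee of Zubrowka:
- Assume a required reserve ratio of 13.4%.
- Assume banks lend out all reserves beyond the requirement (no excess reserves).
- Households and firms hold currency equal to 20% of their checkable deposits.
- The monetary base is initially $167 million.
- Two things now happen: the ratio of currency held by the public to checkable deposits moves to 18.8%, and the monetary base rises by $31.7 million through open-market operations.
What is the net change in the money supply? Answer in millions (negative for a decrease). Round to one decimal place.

Before: m₁ = (1 + 0.2) / (0.134 + 0.2) ≈ 3.59281, MB₁ = 167, so M₁ = 3.59281 × 167 ≈ 599.9993 million.
After: m₂ = (1 + 0.188) / (0.134 + 0.188) ≈ 3.68944, MB₂ = 167 + 31.7 = 198.7, so M₂ = 3.68944 × 198.7 ≈ 733.0917 million.
ΔM = M₂ − M₁ = 733.0917 − 599.9993 = 133.0924 million.

$133.1 million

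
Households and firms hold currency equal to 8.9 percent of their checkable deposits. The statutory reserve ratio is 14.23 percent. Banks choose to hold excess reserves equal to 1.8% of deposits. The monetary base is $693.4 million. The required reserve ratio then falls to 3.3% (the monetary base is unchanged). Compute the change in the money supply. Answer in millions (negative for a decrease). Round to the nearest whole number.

Initially m₁ = (1 + 0.089) / (0.1423 + 0.018 + 0.089) ≈ 4.3682, so M₁ = 4.3682 × 693.4 ≈ 3028.9099 million.
After the change m₂ = (1 + 0.089) / (0.033 + 0.018 + 0.089) ≈ 7.7786, so M₂ = 7.7786 × 693.4 ≈ 5393.6812 million.
ΔM = M₂ − M₁ = 5393.6812 − 3028.9099 = 2364.7713 million.

$2365 million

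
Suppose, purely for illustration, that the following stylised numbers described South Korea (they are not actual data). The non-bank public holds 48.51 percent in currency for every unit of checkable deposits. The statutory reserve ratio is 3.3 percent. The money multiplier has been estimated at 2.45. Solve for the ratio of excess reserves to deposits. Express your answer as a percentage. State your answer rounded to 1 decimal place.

Using m = 2.45. Since m = (1 + c)/(c + rr + e), the denominator satisfies c + rr + e = (1 + c)/m = (1 + 0.4851) / 2.45 ≈ 0.606163.
With c = 0.4851 and rr = 0.033, the ratio of excess reserves to deposits is 0.606163 − 0.4851 − 0.033 = 0.088063.

8.8%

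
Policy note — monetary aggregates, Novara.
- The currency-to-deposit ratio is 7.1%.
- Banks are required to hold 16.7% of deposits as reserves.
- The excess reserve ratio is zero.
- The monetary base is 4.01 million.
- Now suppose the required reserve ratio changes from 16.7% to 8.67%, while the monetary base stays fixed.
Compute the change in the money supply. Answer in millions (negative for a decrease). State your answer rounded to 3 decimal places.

9.188 million

Initially m₁ = (1 + 0.071) / (0.167 + 0.071) = 4.5, so M₁ = 4.5 × 4.01 = 18.045 million.
After the change m₂ = (1 + 0.071) / (0.0867 + 0.071) ≈ 6.79138, so M₂ = 6.79138 × 4.01 ≈ 27.2334 million.
ΔM = M₂ − M₁ = 27.2334 − 18.045 = 9.1884 million.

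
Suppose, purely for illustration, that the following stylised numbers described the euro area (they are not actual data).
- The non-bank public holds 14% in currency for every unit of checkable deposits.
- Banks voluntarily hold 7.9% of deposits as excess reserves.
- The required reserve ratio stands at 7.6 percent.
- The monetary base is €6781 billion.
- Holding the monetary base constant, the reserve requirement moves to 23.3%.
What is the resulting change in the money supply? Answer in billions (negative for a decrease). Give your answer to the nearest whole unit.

-9102 billion

Initially m₁ = (1 + 0.14) / (0.076 + 0.079 + 0.14) ≈ 3.86441, so M₁ = 3.86441 × 6781 ≈ 26204.5642 billion.
After the change m₂ = (1 + 0.14) / (0.233 + 0.079 + 0.14) ≈ 2.52212, so M₂ = 2.52212 × 6781 ≈ 17102.4957 billion.
ΔM = M₂ − M₁ = 17102.4957 − 26204.5642 = -9102.0685 billion.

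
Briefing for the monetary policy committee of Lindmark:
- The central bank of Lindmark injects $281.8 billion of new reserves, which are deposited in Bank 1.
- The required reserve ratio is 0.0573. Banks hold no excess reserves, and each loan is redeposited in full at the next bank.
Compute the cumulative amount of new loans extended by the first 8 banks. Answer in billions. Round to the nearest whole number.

$1745 billion

Bank i lends (1 − rr)^i of the original deposit: Bank 1 lends 281.8·0.9427 ≈ 265.6529, Bank 2 lends 281.8·0.9427² ≈ 250.4310, and so on.
Summing a geometric series: total = 281.8·[0.9427·(1 − 0.9427^8) / (1 − 0.9427)] ≈ 1744.5109 billion.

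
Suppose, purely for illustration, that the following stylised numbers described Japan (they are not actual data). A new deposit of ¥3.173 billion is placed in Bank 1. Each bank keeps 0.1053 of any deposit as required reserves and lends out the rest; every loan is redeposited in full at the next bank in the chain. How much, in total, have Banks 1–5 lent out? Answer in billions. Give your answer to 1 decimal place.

Bank i lends (1 − rr)^i of the original deposit: Bank 1 lends 3.173·0.8947 ≈ 2.8389, Bank 2 lends 3.173·0.8947² ≈ 2.5399, and so on.
Summing a geometric series: total = 3.173·[0.8947·(1 − 0.8947^5) / (1 − 0.8947)] ≈ 11.5036 billion.

¥11.5 billion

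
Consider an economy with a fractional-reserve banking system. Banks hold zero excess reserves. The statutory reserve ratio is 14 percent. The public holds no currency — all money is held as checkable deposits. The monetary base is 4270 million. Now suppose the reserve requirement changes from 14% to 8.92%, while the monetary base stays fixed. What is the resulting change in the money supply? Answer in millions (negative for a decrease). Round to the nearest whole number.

Initially m₁ = 1 / (0.14) ≈ 7.14286, so M₁ = 7.14286 × 4270 = 30500.0122 million.
After the change m₂ = 1 / (0.0892) ≈ 11.21076, so M₂ = 11.21076 × 4270 = 47869.9452 million.
ΔM = M₂ − M₁ = 47869.9452 − 30500.0122 = 17369.933 million.

17370 million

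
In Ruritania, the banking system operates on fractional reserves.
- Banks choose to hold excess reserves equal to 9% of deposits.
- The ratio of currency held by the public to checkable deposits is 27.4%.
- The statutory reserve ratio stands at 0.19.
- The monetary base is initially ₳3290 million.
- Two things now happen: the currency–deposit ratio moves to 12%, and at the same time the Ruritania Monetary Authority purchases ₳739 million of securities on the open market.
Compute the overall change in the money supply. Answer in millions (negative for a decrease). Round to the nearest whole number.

₳3715 million

Before: m₁ = (1 + 0.274) / (0.19 + 0.09 + 0.274) ≈ 2.29964, MB₁ = 3290, so M₁ = 2.29964 × 3290 = 7565.8156 million.
After: m₂ = (1 + 0.12) / (0.19 + 0.09 + 0.12) = 2.8, MB₂ = 3290 + 739 = 4029, so M₂ = 2.8 × 4029 = 11281.2 million.
ΔM = M₂ − M₁ = 11281.2 − 7565.8156 = 3715.3844 million.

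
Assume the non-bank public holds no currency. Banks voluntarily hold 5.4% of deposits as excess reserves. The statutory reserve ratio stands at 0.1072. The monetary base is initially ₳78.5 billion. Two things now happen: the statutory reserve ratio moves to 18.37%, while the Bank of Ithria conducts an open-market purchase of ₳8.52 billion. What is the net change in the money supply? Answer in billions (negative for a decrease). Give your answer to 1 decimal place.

Before: m₁ = 1 / (0.1072 + 0.054) ≈ 6.2035, MB₁ = 78.5, so M₁ = 6.2035 × 78.5 ≈ 486.9748 billion.
After: m₂ = 1 / (0.1837 + 0.054) ≈ 4.2070, MB₂ = 78.5 + 8.52 = 87.02, so M₂ = 4.2070 × 87.02 ≈ 366.0931 billion.
ΔM = M₂ − M₁ = 366.0931 − 486.9748 = -120.8817 billion.

-120.9 billion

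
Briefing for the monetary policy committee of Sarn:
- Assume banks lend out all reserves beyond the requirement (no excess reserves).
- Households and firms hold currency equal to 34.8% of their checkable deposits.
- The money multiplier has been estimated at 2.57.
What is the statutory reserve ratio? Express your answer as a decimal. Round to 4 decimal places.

Using m = 2.57. Since m = (1 + c)/(c + rr + e), the denominator satisfies c + rr + e = (1 + c)/m = (1 + 0.348) / 2.57 ≈ 0.524514.
With c = 0.348 and e = 0, the statutory reserve ratio is 0.524514 − 0.348 − 0 = 0.176514.

0.1765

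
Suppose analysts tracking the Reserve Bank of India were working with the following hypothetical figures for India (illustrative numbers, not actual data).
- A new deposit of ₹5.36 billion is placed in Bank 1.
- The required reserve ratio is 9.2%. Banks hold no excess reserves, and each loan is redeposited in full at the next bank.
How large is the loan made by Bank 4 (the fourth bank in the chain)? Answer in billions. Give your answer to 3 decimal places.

Each bank lends a fraction (1 − rr) = 0.9080 of the deposit it receives, so Bank 4 receives 5.36·0.9080^3 and lends 5.36·0.9080^4 ≈ 3.6434 billion.

₹3.643 billion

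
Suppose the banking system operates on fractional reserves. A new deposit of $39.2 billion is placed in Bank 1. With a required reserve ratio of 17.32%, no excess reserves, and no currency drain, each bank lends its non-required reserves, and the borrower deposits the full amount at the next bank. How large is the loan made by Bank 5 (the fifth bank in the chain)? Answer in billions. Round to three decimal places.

$15.146 billion

Each bank lends a fraction (1 − rr) = 0.8268 of the deposit it receives, so Bank 5 receives 39.2·0.8268^4 and lends 39.2·0.8268^5 ≈ 15.1457 billion.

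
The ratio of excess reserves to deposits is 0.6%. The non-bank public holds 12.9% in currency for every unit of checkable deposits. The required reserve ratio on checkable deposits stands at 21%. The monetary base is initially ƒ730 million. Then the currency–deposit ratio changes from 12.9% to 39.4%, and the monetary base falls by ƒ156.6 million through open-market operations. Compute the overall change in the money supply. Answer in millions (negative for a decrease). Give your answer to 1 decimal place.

-1078.5 million

Before: m₁ = (1 + 0.129) / (0.21 + 0.006 + 0.129) ≈ 3.27246, MB₁ = 730, so M₁ = 3.27246 × 730 = 2388.8958 million.
After: m₂ = (1 + 0.394) / (0.21 + 0.006 + 0.394) ≈ 2.28525, MB₂ = 730 − 156.6 = 573.4, so M₂ = 2.28525 × 573.4 ≈ 1310.3623 million.
ΔM = M₂ − M₁ = 1310.3623 − 2388.8958 = -1078.5335 million.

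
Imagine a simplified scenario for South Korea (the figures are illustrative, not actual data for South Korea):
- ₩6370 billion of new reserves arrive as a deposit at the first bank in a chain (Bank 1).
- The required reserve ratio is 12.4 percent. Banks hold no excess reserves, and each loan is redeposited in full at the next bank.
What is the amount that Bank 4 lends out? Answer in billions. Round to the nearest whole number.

Each bank lends a fraction (1 − rr) = 0.8760 of the deposit it receives, so Bank 4 receives 6370·0.8760^3 and lends 6370·0.8760^4 ≈ 3751.0759 billion.

₩3751 billion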